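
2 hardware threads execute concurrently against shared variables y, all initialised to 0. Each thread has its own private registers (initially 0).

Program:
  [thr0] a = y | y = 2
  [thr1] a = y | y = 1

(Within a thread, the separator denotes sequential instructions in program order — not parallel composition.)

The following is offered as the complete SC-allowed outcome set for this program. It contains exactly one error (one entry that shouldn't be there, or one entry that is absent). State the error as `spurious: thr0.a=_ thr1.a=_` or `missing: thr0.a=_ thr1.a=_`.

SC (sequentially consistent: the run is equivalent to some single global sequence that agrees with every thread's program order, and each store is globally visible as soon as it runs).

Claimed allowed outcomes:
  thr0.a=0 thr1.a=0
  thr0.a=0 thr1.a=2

outcome vector order: (thr0.a,thr1.a)
SC: 3 outcomes — {0/0; 0/2; 1/0}
SC∖claimed = {1/0}

missing: thr0.a=1 thr1.a=0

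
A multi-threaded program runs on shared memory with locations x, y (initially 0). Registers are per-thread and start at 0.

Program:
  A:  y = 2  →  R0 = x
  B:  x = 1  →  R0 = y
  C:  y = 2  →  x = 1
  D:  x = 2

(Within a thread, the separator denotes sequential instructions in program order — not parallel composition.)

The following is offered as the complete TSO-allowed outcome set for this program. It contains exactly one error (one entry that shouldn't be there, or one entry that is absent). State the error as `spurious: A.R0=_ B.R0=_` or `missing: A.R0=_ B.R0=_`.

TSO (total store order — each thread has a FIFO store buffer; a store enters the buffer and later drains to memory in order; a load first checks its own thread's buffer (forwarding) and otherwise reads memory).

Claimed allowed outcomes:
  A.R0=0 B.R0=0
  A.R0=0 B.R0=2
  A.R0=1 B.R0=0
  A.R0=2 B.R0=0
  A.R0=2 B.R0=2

missing: A.R0=1 B.R0=2

outcome vector order: (A.R0,B.R0)
under TSO → <0 0>; <0 2>; <1 0>; <1 2>; <2 0>; <2 2>
TSO∖claimed = {<1 2>}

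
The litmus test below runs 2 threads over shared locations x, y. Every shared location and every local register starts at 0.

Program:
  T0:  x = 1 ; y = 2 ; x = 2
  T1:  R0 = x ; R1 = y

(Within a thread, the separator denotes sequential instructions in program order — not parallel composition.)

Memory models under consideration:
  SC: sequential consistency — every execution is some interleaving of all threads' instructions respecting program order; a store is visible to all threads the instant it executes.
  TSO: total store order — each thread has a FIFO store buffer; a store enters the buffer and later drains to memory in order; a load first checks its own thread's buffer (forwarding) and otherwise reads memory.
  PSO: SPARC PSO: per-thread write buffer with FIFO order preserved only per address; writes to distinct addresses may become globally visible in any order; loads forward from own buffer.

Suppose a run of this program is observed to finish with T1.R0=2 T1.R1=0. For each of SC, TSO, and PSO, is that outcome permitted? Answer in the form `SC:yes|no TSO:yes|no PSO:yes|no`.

SC:no TSO:no PSO:yes

outcome vector order: (T1.R0,T1.R1)
SC: 5 outcomes — {<0 0>, <0 2>, <1 0>, <1 2>, <2 2>}
TSO: 5 outcomes — {<0 0>, <0 2>, <1 0>, <1 2>, <2 2>}
PSO: 6 outcomes — {<0 0>, <0 2>, <1 0>, <1 2>, <2 0>, <2 2>}
target <2 0> ∈ {PSO}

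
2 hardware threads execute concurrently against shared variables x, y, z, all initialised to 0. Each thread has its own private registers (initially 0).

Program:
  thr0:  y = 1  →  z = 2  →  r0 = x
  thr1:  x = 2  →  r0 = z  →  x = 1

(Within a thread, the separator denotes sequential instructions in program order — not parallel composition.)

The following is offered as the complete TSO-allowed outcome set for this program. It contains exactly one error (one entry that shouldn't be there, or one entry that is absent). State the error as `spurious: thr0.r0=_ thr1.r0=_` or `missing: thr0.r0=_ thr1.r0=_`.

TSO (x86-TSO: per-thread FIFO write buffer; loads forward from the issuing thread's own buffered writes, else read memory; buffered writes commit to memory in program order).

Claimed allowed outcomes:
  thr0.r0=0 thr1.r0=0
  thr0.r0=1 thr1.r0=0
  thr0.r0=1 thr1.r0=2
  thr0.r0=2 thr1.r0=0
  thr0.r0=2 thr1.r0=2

outcome vector order: (thr0.r0,thr1.r0)
TSO: 6 outcomes — {<0 0>; <0 2>; <1 0>; <1 2>; <2 0>; <2 2>}
TSO∖claimed = {<0 2>}

missing: thr0.r0=0 thr1.r0=2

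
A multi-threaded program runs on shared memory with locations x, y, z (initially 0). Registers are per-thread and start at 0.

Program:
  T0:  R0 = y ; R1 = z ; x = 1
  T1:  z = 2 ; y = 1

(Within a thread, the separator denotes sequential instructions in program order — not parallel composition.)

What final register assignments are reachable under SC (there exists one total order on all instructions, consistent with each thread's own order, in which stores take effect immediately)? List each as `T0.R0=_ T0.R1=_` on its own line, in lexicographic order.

outcome vector order: (T0.R0,T0.R1)
|SC outcomes| = 3

T0.R0=0 T0.R1=0
T0.R0=0 T0.R1=2
T0.R0=1 T0.R1=2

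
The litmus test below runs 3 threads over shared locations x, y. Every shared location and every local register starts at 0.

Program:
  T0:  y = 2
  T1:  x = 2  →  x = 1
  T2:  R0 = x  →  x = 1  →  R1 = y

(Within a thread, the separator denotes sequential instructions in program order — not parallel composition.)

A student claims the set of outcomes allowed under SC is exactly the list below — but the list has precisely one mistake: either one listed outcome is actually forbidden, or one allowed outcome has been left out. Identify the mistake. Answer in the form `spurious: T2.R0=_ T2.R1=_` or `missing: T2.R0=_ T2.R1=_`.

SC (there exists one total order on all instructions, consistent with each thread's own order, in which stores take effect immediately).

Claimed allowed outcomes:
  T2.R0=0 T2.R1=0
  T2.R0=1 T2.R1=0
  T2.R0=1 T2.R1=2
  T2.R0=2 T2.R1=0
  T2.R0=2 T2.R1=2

missing: T2.R0=0 T2.R1=2

outcome vector order: (T2.R0,T2.R1)
SC (6): (0,0) (0,2) (1,0) (1,2) (2,0) (2,2)
SC∖claimed = {(0,2)}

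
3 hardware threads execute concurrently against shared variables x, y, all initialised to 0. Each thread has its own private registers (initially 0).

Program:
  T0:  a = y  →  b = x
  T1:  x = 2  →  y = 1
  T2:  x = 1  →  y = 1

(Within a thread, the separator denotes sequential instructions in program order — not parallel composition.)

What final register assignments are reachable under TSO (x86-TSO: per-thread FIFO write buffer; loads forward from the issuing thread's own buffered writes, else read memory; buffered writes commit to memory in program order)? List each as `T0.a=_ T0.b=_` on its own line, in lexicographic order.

outcome vector order: (T0.a,T0.b)
|TSO outcomes| = 5

T0.a=0 T0.b=0
T0.a=0 T0.b=1
T0.a=0 T0.b=2
T0.a=1 T0.b=1
T0.a=1 T0.b=2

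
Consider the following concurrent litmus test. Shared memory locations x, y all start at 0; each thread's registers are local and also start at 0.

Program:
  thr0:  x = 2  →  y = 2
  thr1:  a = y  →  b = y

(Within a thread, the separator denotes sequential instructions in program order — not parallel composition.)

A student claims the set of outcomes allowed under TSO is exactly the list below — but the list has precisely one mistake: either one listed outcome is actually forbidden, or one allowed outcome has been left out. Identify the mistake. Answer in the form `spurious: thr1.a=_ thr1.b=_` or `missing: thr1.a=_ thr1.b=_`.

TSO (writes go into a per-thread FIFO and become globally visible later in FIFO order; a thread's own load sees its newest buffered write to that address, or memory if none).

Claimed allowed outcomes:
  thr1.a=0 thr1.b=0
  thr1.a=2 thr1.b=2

missing: thr1.a=0 thr1.b=2

outcome vector order: (thr1.a,thr1.b)
TSO: 3 outcomes — {<0 0>, <0 2>, <2 2>}
TSO∖claimed = {<0 2>}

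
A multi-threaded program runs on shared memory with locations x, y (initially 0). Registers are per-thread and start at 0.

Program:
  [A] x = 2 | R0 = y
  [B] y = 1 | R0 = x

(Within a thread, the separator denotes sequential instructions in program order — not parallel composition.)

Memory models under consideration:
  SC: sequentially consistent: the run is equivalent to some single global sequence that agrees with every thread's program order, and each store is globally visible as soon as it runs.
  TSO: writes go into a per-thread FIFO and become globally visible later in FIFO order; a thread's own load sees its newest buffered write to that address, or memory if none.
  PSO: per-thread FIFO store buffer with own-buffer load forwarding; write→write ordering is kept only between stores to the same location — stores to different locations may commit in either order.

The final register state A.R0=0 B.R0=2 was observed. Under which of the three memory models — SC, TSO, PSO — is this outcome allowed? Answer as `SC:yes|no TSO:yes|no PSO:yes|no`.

SC:yes TSO:yes PSO:yes

outcome vector order: (A.R0,B.R0)
SC: 3 outcomes — {(0,2); (1,0); (1,2)}
TSO: 4 outcomes — {(0,0); (0,2); (1,0); (1,2)}
PSO: 4 outcomes — {(0,0); (0,2); (1,0); (1,2)}
target (0,2) ∈ {SC,TSO,PSO}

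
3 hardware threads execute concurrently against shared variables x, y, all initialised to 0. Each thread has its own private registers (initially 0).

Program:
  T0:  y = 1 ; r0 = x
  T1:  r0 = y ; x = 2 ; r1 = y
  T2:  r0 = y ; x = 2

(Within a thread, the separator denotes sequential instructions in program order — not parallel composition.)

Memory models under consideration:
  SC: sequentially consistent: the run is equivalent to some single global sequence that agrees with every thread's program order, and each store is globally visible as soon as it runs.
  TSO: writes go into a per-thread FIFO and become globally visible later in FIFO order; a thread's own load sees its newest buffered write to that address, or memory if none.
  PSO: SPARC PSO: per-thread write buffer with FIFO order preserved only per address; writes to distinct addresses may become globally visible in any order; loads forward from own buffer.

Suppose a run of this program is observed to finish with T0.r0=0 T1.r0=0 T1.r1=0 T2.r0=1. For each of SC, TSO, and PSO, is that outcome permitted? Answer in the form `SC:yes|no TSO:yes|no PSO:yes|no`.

SC:no TSO:yes PSO:yes

outcome vector order: (T0.r0,T1.r0,T1.r1,T2.r0)
SC (10): 0/0/1/0, 0/0/1/1, 0/1/1/0, 0/1/1/1, 2/0/0/0, 2/0/0/1, 2/0/1/0, 2/0/1/1, 2/1/1/0, 2/1/1/1
TSO (12): 0/0/0/0, 0/0/0/1, 0/0/1/0, 0/0/1/1, 0/1/1/0, 0/1/1/1, 2/0/0/0, 2/0/0/1, 2/0/1/0, 2/0/1/1, 2/1/1/0, 2/1/1/1
PSO (12): 0/0/0/0, 0/0/0/1, 0/0/1/0, 0/0/1/1, 0/1/1/0, 0/1/1/1, 2/0/0/0, 2/0/0/1, 2/0/1/0, 2/0/1/1, 2/1/1/0, 2/1/1/1
target 0/0/0/1 ∈ {TSO,PSO}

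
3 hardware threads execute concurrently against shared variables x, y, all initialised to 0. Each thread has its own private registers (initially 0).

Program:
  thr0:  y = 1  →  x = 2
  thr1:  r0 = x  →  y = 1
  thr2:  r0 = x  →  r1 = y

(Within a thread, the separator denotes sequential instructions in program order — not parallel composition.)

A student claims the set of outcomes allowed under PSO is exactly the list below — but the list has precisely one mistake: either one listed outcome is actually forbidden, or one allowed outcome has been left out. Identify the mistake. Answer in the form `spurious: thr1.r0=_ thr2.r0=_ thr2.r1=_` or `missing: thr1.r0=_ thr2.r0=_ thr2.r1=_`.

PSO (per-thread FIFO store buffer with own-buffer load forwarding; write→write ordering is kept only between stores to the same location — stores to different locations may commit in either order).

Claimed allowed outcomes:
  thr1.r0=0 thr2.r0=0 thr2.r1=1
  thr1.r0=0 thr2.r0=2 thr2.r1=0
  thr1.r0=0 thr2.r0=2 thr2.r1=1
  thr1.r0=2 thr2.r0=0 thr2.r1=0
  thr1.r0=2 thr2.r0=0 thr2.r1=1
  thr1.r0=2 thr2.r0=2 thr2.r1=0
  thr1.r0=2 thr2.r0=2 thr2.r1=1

missing: thr1.r0=0 thr2.r0=0 thr2.r1=0

outcome vector order: (thr1.r0,thr2.r0,thr2.r1)
[PSO] allowed = {<0 0 0>; <0 0 1>; <0 2 0>; <0 2 1>; <2 0 0>; <2 0 1>; <2 2 0>; <2 2 1>}
PSO∖claimed = {<0 0 0>}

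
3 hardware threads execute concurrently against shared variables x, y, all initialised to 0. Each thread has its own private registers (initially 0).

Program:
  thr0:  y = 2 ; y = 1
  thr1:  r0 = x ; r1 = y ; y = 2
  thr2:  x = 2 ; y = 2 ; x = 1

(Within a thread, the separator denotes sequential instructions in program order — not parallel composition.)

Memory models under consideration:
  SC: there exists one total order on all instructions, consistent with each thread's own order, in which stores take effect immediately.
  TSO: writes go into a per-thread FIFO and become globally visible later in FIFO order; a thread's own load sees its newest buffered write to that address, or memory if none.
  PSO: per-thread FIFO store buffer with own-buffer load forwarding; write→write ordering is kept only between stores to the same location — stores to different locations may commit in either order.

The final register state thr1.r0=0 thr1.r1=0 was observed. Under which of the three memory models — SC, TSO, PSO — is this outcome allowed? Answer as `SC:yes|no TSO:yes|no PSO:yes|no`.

SC:yes TSO:yes PSO:yes

outcome vector order: (thr1.r0,thr1.r1)
under SC → 0/0 0/1 0/2 1/1 1/2 2/0 2/1 2/2
under TSO → 0/0 0/1 0/2 1/1 1/2 2/0 2/1 2/2
under PSO → 0/0 0/1 0/2 1/0 1/1 1/2 2/0 2/1 2/2
target 0/0 ∈ {SC,TSO,PSO}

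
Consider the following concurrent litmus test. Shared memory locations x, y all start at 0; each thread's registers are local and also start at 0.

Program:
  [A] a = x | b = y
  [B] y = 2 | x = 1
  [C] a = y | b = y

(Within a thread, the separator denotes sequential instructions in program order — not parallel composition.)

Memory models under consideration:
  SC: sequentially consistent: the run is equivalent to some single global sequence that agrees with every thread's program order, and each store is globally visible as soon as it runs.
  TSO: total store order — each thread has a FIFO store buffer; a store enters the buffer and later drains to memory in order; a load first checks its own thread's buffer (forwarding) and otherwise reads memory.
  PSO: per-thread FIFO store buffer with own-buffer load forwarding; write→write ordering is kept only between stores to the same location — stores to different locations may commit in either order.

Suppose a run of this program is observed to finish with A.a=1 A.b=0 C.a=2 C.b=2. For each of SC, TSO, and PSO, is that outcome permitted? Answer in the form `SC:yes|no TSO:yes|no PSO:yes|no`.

outcome vector order: (A.a,A.b,C.a,C.b)
SC (9): <0 0 0 0>; <0 0 0 2>; <0 0 2 2>; <0 2 0 0>; <0 2 0 2>; <0 2 2 2>; <1 2 0 0>; <1 2 0 2>; <1 2 2 2>
TSO (9): <0 0 0 0>; <0 0 0 2>; <0 0 2 2>; <0 2 0 0>; <0 2 0 2>; <0 2 2 2>; <1 2 0 0>; <1 2 0 2>; <1 2 2 2>
PSO (12): <0 0 0 0>; <0 0 0 2>; <0 0 2 2>; <0 2 0 0>; <0 2 0 2>; <0 2 2 2>; <1 0 0 0>; <1 0 0 2>; <1 0 2 2>; <1 2 0 0>; <1 2 0 2>; <1 2 2 2>
target <1 0 2 2> ∈ {PSO}

SC:no TSO:no PSO:yes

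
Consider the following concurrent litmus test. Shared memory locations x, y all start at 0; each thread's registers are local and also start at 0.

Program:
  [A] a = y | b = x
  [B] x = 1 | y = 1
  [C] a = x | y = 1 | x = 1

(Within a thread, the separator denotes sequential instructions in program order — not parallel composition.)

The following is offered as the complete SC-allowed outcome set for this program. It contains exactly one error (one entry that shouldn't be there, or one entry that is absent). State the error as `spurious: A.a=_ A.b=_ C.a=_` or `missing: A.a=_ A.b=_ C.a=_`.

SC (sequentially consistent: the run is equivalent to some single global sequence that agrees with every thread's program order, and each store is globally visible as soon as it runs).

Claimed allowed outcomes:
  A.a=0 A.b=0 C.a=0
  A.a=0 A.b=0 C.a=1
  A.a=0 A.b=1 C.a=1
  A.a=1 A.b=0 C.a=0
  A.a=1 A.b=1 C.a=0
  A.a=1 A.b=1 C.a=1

outcome vector order: (A.a,A.b,C.a)
SC: 7 outcomes — {0/0/0; 0/0/1; 0/1/0; 0/1/1; 1/0/0; 1/1/0; 1/1/1}
SC∖claimed = {0/1/0}

missing: A.a=0 A.b=1 C.a=0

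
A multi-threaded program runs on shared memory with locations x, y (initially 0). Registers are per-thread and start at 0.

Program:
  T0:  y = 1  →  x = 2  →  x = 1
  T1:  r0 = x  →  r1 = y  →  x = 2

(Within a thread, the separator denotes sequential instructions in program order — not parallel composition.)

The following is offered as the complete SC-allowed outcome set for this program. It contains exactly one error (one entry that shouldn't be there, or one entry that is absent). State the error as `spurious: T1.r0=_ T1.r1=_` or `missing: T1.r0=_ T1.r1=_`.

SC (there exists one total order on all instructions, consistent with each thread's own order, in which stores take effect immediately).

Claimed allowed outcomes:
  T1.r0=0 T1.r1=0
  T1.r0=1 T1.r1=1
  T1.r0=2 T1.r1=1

missing: T1.r0=0 T1.r1=1

outcome vector order: (T1.r0,T1.r1)
under SC → (0,0); (0,1); (1,1); (2,1)
SC∖claimed = {(0,1)}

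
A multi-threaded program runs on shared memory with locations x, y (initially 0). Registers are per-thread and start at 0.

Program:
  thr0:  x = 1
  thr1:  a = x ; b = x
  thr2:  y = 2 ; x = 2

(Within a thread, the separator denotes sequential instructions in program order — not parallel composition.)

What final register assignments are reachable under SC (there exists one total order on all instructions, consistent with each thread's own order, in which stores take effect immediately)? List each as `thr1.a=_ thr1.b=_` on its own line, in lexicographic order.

thr1.a=0 thr1.b=0
thr1.a=0 thr1.b=1
thr1.a=0 thr1.b=2
thr1.a=1 thr1.b=1
thr1.a=1 thr1.b=2
thr1.a=2 thr1.b=1
thr1.a=2 thr1.b=2

outcome vector order: (thr1.a,thr1.b)
|SC outcomes| = 7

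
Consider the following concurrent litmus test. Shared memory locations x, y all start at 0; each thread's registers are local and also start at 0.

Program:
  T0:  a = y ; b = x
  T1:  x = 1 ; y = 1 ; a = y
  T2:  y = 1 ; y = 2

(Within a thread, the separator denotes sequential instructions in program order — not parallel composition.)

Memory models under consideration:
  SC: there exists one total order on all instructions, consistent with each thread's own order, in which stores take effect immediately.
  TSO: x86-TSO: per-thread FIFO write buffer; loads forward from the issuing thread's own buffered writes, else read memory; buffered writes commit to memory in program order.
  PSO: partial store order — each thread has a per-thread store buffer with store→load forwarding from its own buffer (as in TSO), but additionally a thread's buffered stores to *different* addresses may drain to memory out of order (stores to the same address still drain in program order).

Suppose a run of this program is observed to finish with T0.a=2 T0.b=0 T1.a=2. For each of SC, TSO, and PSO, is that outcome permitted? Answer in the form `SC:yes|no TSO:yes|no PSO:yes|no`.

outcome vector order: (T0.a,T0.b,T1.a)
[SC] allowed = {(0,0,1), (0,0,2), (0,1,1), (0,1,2), (1,0,1), (1,0,2), (1,1,1), (1,1,2), (2,0,1), (2,1,1), (2,1,2)}
[TSO] allowed = {(0,0,1), (0,0,2), (0,1,1), (0,1,2), (1,0,1), (1,0,2), (1,1,1), (1,1,2), (2,0,1), (2,1,1), (2,1,2)}
[PSO] allowed = {(0,0,1), (0,0,2), (0,1,1), (0,1,2), (1,0,1), (1,0,2), (1,1,1), (1,1,2), (2,0,1), (2,0,2), (2,1,1), (2,1,2)}
target (2,0,2) ∈ {PSO}

SC:no TSO:no PSO:yes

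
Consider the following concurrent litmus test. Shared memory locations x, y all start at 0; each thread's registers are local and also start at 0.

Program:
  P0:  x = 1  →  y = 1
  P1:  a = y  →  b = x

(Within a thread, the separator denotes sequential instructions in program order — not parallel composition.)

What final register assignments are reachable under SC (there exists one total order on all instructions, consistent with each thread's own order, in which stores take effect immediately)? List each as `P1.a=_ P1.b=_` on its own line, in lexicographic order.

P1.a=0 P1.b=0
P1.a=0 P1.b=1
P1.a=1 P1.b=1

outcome vector order: (P1.a,P1.b)
|SC outcomes| = 3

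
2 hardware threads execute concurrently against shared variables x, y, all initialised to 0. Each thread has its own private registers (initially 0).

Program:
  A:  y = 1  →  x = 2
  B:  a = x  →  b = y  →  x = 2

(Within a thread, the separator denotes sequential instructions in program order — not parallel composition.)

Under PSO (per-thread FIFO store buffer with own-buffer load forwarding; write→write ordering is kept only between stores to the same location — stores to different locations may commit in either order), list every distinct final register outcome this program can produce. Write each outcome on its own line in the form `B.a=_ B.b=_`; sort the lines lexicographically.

B.a=0 B.b=0
B.a=0 B.b=1
B.a=2 B.b=0
B.a=2 B.b=1

outcome vector order: (B.a,B.b)
|PSO outcomes| = 4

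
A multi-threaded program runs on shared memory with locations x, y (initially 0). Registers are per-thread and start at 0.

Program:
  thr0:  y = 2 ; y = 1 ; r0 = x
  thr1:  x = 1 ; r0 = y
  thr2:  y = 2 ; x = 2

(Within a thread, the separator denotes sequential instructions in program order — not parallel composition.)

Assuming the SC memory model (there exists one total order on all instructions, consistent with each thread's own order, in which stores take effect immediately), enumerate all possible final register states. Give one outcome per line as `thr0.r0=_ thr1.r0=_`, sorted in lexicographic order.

outcome vector order: (thr0.r0,thr1.r0)
|SC outcomes| = 8

thr0.r0=0 thr1.r0=1
thr0.r0=0 thr1.r0=2
thr0.r0=1 thr1.r0=0
thr0.r0=1 thr1.r0=1
thr0.r0=1 thr1.r0=2
thr0.r0=2 thr1.r0=0
thr0.r0=2 thr1.r0=1
thr0.r0=2 thr1.r0=2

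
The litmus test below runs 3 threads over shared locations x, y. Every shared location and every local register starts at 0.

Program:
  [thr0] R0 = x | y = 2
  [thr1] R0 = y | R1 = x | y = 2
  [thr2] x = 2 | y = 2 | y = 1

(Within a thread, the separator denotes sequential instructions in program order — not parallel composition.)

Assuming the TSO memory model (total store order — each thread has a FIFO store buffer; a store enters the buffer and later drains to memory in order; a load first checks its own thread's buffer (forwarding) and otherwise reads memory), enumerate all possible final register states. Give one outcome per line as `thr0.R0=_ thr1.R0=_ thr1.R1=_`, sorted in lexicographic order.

thr0.R0=0 thr1.R0=0 thr1.R1=0
thr0.R0=0 thr1.R0=0 thr1.R1=2
thr0.R0=0 thr1.R0=1 thr1.R1=2
thr0.R0=0 thr1.R0=2 thr1.R1=0
thr0.R0=0 thr1.R0=2 thr1.R1=2
thr0.R0=2 thr1.R0=0 thr1.R1=0
thr0.R0=2 thr1.R0=0 thr1.R1=2
thr0.R0=2 thr1.R0=1 thr1.R1=2
thr0.R0=2 thr1.R0=2 thr1.R1=2

outcome vector order: (thr0.R0,thr1.R0,thr1.R1)
|TSO outcomes| = 9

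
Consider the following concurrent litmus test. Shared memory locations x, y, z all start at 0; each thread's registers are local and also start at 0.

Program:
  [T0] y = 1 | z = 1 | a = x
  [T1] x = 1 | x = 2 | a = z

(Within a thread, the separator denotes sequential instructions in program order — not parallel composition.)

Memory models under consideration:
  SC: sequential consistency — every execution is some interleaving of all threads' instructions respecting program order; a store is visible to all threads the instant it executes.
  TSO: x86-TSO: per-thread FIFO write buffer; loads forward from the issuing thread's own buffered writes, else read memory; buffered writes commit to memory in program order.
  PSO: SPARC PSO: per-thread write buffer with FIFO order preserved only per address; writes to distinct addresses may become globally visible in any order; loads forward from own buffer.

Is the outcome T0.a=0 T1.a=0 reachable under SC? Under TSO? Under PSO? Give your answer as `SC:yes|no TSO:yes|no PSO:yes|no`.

SC:no TSO:yes PSO:yes

outcome vector order: (T0.a,T1.a)
under SC → <0 1>; <1 1>; <2 0>; <2 1>
under TSO → <0 0>; <0 1>; <1 0>; <1 1>; <2 0>; <2 1>
under PSO → <0 0>; <0 1>; <1 0>; <1 1>; <2 0>; <2 1>
target <0 0> ∈ {TSO,PSO}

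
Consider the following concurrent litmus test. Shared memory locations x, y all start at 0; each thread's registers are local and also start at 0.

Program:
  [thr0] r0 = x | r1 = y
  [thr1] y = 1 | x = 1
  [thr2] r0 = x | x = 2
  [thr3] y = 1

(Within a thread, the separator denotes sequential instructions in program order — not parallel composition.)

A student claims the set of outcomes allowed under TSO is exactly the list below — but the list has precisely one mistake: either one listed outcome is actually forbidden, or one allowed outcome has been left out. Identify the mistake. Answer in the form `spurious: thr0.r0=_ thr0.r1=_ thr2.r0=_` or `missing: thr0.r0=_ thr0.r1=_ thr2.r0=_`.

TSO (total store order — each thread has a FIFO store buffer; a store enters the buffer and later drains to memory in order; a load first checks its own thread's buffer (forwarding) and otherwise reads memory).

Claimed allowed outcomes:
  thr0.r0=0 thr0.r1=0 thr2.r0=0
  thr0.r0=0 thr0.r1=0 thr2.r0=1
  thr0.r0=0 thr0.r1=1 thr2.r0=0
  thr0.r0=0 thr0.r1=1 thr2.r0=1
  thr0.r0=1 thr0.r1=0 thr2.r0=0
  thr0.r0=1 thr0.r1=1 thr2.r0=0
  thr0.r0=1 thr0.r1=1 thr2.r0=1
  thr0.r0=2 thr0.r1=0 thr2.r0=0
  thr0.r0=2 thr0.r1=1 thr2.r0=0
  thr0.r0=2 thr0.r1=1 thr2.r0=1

spurious: thr0.r0=1 thr0.r1=0 thr2.r0=0

outcome vector order: (thr0.r0,thr0.r1,thr2.r0)
TSO: 9 outcomes — {<0 0 0>; <0 0 1>; <0 1 0>; <0 1 1>; <1 1 0>; <1 1 1>; <2 0 0>; <2 1 0>; <2 1 1>}
claimed∖TSO = {<1 0 0>}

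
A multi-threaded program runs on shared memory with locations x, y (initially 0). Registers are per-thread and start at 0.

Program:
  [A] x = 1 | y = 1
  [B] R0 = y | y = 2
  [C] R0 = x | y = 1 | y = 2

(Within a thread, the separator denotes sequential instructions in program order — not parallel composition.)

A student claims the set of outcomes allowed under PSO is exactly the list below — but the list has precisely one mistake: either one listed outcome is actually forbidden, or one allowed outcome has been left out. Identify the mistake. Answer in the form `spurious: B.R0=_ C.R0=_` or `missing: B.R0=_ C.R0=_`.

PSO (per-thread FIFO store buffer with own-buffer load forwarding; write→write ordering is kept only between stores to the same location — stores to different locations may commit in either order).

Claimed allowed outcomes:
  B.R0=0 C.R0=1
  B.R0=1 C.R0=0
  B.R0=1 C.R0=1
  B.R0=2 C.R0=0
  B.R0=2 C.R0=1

outcome vector order: (B.R0,C.R0)
PSO (6): 00 01 10 11 20 21
PSO∖claimed = {00}

missing: B.R0=0 C.R0=0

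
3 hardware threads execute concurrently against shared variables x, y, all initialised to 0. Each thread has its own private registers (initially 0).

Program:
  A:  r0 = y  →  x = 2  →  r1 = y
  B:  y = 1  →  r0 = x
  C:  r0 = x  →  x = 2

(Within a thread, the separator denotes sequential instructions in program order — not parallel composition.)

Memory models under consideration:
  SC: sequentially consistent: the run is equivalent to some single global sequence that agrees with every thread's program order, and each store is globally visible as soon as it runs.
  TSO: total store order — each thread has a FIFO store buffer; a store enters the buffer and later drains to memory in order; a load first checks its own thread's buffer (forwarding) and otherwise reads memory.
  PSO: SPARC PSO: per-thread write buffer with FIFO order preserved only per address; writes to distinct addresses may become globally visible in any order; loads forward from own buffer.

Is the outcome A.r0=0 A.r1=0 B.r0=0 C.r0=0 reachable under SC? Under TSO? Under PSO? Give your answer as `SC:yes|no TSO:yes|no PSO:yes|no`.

SC:no TSO:yes PSO:yes

outcome vector order: (A.r0,A.r1,B.r0,C.r0)
under SC → 0/0/2/0, 0/0/2/2, 0/1/0/0, 0/1/0/2, 0/1/2/0, 0/1/2/2, 1/1/0/0, 1/1/0/2, 1/1/2/0, 1/1/2/2
under TSO → 0/0/0/0, 0/0/0/2, 0/0/2/0, 0/0/2/2, 0/1/0/0, 0/1/0/2, 0/1/2/0, 0/1/2/2, 1/1/0/0, 1/1/0/2, 1/1/2/0, 1/1/2/2
under PSO → 0/0/0/0, 0/0/0/2, 0/0/2/0, 0/0/2/2, 0/1/0/0, 0/1/0/2, 0/1/2/0, 0/1/2/2, 1/1/0/0, 1/1/0/2, 1/1/2/0, 1/1/2/2
target 0/0/0/0 ∈ {TSO,PSO}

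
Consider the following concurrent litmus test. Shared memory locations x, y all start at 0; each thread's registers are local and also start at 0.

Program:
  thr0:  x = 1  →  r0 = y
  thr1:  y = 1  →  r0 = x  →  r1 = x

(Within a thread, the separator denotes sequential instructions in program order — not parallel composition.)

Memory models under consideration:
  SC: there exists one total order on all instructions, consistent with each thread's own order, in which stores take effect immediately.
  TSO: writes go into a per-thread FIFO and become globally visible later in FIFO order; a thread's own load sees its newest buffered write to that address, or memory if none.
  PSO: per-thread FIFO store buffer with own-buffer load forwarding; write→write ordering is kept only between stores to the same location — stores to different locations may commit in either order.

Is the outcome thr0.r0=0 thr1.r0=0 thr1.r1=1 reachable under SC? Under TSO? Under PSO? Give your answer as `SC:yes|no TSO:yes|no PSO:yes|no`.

outcome vector order: (thr0.r0,thr1.r0,thr1.r1)
SC (4): (0,1,1), (1,0,0), (1,0,1), (1,1,1)
TSO (6): (0,0,0), (0,0,1), (0,1,1), (1,0,0), (1,0,1), (1,1,1)
PSO (6): (0,0,0), (0,0,1), (0,1,1), (1,0,0), (1,0,1), (1,1,1)
target (0,0,1) ∈ {TSO,PSO}

SC:no TSO:yes PSO:yes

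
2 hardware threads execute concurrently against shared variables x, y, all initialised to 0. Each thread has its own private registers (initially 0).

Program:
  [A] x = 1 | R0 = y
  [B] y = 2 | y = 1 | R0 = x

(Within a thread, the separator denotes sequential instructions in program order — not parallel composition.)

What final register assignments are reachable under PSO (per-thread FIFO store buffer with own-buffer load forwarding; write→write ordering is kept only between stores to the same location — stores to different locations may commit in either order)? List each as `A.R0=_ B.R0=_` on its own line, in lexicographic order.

outcome vector order: (A.R0,B.R0)
|PSO outcomes| = 6

A.R0=0 B.R0=0
A.R0=0 B.R0=1
A.R0=1 B.R0=0
A.R0=1 B.R0=1
A.R0=2 B.R0=0
A.R0=2 B.R0=1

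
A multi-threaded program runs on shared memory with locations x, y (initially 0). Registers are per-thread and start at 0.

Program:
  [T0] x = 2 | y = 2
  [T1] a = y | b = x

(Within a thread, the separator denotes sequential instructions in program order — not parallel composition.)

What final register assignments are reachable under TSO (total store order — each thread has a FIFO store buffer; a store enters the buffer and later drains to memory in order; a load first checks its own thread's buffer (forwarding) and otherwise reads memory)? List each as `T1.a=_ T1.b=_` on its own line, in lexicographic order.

outcome vector order: (T1.a,T1.b)
|TSO outcomes| = 3

T1.a=0 T1.b=0
T1.a=0 T1.b=2
T1.a=2 T1.b=2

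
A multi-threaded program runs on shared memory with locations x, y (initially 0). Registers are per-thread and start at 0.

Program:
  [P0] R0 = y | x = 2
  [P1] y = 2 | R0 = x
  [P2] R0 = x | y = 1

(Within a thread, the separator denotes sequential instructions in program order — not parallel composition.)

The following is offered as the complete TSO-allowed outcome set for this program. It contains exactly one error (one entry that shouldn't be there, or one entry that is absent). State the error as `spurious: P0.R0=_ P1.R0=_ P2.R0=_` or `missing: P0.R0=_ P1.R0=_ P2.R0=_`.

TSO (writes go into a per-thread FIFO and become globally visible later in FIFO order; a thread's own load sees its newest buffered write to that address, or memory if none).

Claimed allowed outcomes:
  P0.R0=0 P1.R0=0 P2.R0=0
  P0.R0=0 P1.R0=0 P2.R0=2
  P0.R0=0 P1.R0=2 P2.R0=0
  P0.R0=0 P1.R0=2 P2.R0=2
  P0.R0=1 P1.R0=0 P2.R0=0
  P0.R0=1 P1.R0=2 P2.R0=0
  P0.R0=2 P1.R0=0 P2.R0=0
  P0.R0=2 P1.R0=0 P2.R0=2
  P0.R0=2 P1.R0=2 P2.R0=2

outcome vector order: (P0.R0,P1.R0,P2.R0)
under TSO → <0 0 0>; <0 0 2>; <0 2 0>; <0 2 2>; <1 0 0>; <1 2 0>; <2 0 0>; <2 0 2>; <2 2 0>; <2 2 2>
TSO∖claimed = {<2 2 0>}

missing: P0.R0=2 P1.R0=2 P2.R0=0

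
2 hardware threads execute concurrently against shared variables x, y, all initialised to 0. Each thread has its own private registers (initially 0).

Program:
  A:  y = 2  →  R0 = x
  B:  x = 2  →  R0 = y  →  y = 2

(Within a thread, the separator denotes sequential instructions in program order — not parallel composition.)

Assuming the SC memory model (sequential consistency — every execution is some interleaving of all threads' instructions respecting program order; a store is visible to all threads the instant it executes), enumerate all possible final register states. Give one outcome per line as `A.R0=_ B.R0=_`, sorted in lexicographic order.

A.R0=0 B.R0=2
A.R0=2 B.R0=0
A.R0=2 B.R0=2

outcome vector order: (A.R0,B.R0)
|SC outcomes| = 3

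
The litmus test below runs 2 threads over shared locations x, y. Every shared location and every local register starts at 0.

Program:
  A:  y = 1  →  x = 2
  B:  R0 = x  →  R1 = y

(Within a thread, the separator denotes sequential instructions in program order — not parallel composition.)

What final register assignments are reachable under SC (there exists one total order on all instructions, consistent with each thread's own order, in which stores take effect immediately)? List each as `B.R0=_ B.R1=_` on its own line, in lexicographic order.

outcome vector order: (B.R0,B.R1)
|SC outcomes| = 3

B.R0=0 B.R1=0
B.R0=0 B.R1=1
B.R0=2 B.R1=1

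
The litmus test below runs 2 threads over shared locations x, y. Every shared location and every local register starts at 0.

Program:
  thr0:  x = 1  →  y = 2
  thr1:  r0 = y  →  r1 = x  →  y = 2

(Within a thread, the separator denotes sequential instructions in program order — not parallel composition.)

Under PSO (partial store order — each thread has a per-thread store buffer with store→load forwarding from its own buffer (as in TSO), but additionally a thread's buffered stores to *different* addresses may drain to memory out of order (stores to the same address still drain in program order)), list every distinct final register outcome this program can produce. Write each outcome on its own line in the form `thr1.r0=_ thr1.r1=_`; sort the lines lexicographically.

outcome vector order: (thr1.r0,thr1.r1)
|PSO outcomes| = 4

thr1.r0=0 thr1.r1=0
thr1.r0=0 thr1.r1=1
thr1.r0=2 thr1.r1=0
thr1.r0=2 thr1.r1=1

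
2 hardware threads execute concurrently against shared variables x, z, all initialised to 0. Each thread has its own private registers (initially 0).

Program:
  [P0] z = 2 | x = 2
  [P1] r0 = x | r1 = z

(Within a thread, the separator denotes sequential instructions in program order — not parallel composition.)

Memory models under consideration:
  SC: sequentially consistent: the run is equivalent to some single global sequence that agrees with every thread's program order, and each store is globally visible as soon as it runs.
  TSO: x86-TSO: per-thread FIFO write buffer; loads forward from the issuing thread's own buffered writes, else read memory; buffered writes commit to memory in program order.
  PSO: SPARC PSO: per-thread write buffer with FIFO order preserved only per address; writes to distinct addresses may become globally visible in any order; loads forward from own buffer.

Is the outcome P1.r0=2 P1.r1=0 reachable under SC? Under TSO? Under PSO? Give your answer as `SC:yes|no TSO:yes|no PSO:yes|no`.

SC:no TSO:no PSO:yes

outcome vector order: (P1.r0,P1.r1)
SC (3): (0,0) (0,2) (2,2)
TSO (3): (0,0) (0,2) (2,2)
PSO (4): (0,0) (0,2) (2,0) (2,2)
target (2,0) ∈ {PSO}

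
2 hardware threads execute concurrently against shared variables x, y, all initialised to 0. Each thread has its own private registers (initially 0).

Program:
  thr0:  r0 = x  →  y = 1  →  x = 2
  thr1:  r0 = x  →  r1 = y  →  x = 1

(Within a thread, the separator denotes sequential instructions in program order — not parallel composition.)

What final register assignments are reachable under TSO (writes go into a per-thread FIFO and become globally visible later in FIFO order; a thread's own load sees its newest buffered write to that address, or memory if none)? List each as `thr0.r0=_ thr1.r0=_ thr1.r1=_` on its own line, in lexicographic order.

thr0.r0=0 thr1.r0=0 thr1.r1=0
thr0.r0=0 thr1.r0=0 thr1.r1=1
thr0.r0=0 thr1.r0=2 thr1.r1=1
thr0.r0=1 thr1.r0=0 thr1.r1=0

outcome vector order: (thr0.r0,thr1.r0,thr1.r1)
|TSO outcomes| = 4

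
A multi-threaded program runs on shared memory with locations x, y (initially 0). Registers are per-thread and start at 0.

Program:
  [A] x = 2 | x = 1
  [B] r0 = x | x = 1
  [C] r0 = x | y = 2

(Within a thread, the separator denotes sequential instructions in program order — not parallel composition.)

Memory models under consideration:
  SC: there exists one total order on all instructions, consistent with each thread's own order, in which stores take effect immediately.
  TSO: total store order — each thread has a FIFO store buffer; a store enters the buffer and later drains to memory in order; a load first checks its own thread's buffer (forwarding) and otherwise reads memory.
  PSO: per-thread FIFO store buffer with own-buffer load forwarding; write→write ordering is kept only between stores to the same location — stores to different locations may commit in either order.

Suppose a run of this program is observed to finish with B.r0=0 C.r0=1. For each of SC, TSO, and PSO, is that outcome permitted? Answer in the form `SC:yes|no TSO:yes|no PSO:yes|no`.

outcome vector order: (B.r0,C.r0)
SC: 9 outcomes — {(0,0); (0,1); (0,2); (1,0); (1,1); (1,2); (2,0); (2,1); (2,2)}
TSO: 9 outcomes — {(0,0); (0,1); (0,2); (1,0); (1,1); (1,2); (2,0); (2,1); (2,2)}
PSO: 9 outcomes — {(0,0); (0,1); (0,2); (1,0); (1,1); (1,2); (2,0); (2,1); (2,2)}
target (0,1) ∈ {SC,TSO,PSO}

SC:yes TSO:yes PSO:yes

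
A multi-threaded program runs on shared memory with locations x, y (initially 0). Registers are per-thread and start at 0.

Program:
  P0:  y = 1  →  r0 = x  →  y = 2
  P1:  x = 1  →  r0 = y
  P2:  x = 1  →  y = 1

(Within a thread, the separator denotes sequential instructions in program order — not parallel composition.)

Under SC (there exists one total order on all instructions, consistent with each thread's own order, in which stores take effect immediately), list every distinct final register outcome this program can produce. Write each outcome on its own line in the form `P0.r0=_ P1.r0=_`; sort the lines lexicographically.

outcome vector order: (P0.r0,P1.r0)
|SC outcomes| = 5

P0.r0=0 P1.r0=1
P0.r0=0 P1.r0=2
P0.r0=1 P1.r0=0
P0.r0=1 P1.r0=1
P0.r0=1 P1.r0=2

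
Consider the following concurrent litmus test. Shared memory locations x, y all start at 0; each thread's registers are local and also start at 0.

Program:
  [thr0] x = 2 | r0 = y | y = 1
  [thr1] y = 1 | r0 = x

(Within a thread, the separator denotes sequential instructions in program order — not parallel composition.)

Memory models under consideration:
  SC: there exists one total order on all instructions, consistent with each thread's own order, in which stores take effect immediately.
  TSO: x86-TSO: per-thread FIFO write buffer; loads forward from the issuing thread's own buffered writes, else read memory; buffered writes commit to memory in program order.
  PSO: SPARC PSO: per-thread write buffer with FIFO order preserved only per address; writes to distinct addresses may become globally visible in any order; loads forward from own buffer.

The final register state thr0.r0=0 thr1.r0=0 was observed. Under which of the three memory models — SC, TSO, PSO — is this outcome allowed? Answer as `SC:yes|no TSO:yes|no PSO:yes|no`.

SC:no TSO:yes PSO:yes

outcome vector order: (thr0.r0,thr1.r0)
SC: 3 outcomes — {02 10 12}
TSO: 4 outcomes — {00 02 10 12}
PSO: 4 outcomes — {00 02 10 12}
target 00 ∈ {TSO,PSO}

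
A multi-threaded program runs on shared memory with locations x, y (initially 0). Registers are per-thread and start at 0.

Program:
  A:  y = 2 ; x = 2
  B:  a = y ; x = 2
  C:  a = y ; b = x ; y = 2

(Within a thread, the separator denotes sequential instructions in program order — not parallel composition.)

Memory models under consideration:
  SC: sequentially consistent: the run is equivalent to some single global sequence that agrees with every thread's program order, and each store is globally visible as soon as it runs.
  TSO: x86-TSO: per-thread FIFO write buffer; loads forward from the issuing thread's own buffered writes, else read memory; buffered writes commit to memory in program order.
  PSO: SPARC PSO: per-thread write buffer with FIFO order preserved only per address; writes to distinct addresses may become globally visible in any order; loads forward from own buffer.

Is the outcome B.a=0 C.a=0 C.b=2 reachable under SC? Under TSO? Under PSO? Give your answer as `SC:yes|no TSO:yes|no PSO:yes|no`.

outcome vector order: (B.a,C.a,C.b)
under SC → 0/0/0; 0/0/2; 0/2/0; 0/2/2; 2/0/0; 2/0/2; 2/2/0; 2/2/2
under TSO → 0/0/0; 0/0/2; 0/2/0; 0/2/2; 2/0/0; 2/0/2; 2/2/0; 2/2/2
under PSO → 0/0/0; 0/0/2; 0/2/0; 0/2/2; 2/0/0; 2/0/2; 2/2/0; 2/2/2
target 0/0/2 ∈ {SC,TSO,PSO}

SC:yes TSO:yes PSO:yes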